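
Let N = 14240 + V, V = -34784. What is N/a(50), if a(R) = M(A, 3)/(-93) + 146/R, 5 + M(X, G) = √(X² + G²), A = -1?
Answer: -18346990400/2655397 - 66340000*√10/2655397 ≈ -6988.3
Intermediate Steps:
M(X, G) = -5 + √(G² + X²) (M(X, G) = -5 + √(X² + G²) = -5 + √(G² + X²))
a(R) = 5/93 + 146/R - √10/93 (a(R) = (-5 + √(3² + (-1)²))/(-93) + 146/R = (-5 + √(9 + 1))*(-1/93) + 146/R = (-5 + √10)*(-1/93) + 146/R = (5/93 - √10/93) + 146/R = 5/93 + 146/R - √10/93)
N = -20544 (N = 14240 - 34784 = -20544)
N/a(50) = -20544*4650/(13578 + 50*(5 - √10)) = -20544*4650/(13578 + (250 - 50*√10)) = -20544*4650/(13828 - 50*√10) = -20544/(6914/2325 - √10/93)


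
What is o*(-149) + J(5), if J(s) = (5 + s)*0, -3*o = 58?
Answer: 8642/3 ≈ 2880.7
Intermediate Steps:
o = -58/3 (o = -⅓*58 = -58/3 ≈ -19.333)
J(s) = 0
o*(-149) + J(5) = -58/3*(-149) + 0 = 8642/3 + 0 = 8642/3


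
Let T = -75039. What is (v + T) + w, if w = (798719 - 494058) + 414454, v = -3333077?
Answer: -2689001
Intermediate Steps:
w = 719115 (w = 304661 + 414454 = 719115)
(v + T) + w = (-3333077 - 75039) + 719115 = -3408116 + 719115 = -2689001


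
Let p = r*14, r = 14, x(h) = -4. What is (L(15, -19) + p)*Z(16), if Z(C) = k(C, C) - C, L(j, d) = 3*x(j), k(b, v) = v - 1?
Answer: -184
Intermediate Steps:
k(b, v) = -1 + v
L(j, d) = -12 (L(j, d) = 3*(-4) = -12)
Z(C) = -1 (Z(C) = (-1 + C) - C = -1)
p = 196 (p = 14*14 = 196)
(L(15, -19) + p)*Z(16) = (-12 + 196)*(-1) = 184*(-1) = -184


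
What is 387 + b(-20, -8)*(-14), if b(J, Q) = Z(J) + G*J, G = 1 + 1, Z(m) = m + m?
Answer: 1507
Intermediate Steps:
Z(m) = 2*m
G = 2
b(J, Q) = 4*J (b(J, Q) = 2*J + 2*J = 4*J)
387 + b(-20, -8)*(-14) = 387 + (4*(-20))*(-14) = 387 - 80*(-14) = 387 + 1120 = 1507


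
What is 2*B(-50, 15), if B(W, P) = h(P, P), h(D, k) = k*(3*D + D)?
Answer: 1800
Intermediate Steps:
h(D, k) = 4*D*k (h(D, k) = k*(4*D) = 4*D*k)
B(W, P) = 4*P² (B(W, P) = 4*P*P = 4*P²)
2*B(-50, 15) = 2*(4*15²) = 2*(4*225) = 2*900 = 1800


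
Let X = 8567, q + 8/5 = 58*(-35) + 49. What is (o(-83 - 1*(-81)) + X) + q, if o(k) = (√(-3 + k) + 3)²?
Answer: 32942/5 + 6*I*√5 ≈ 6588.4 + 13.416*I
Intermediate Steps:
q = -9913/5 (q = -8/5 + (58*(-35) + 49) = -8/5 + (-2030 + 49) = -8/5 - 1981 = -9913/5 ≈ -1982.6)
o(k) = (3 + √(-3 + k))²
(o(-83 - 1*(-81)) + X) + q = ((3 + √(-3 + (-83 - 1*(-81))))² + 8567) - 9913/5 = ((3 + √(-3 + (-83 + 81)))² + 8567) - 9913/5 = ((3 + √(-3 - 2))² + 8567) - 9913/5 = ((3 + √(-5))² + 8567) - 9913/5 = ((3 + I*√5)² + 8567) - 9913/5 = (8567 + (3 + I*√5)²) - 9913/5 = 32922/5 + (3 + I*√5)²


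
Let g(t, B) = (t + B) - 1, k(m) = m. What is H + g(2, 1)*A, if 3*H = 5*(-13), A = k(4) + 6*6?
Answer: 175/3 ≈ 58.333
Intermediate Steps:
g(t, B) = -1 + B + t (g(t, B) = (B + t) - 1 = -1 + B + t)
A = 40 (A = 4 + 6*6 = 4 + 36 = 40)
H = -65/3 (H = (5*(-13))/3 = (⅓)*(-65) = -65/3 ≈ -21.667)
H + g(2, 1)*A = -65/3 + (-1 + 1 + 2)*40 = -65/3 + 2*40 = -65/3 + 80 = 175/3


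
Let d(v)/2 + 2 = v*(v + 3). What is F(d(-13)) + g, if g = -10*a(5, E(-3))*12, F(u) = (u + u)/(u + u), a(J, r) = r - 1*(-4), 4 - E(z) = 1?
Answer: -839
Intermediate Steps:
E(z) = 3 (E(z) = 4 - 1*1 = 4 - 1 = 3)
a(J, r) = 4 + r (a(J, r) = r + 4 = 4 + r)
d(v) = -4 + 2*v*(3 + v) (d(v) = -4 + 2*(v*(v + 3)) = -4 + 2*(v*(3 + v)) = -4 + 2*v*(3 + v))
F(u) = 1 (F(u) = (2*u)/((2*u)) = (2*u)*(1/(2*u)) = 1)
g = -840 (g = -10*(4 + 3)*12 = -10*7*12 = -70*12 = -840)
F(d(-13)) + g = 1 - 840 = -839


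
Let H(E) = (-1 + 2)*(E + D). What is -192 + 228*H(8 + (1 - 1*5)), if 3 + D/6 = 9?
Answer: 8928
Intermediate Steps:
D = 36 (D = -18 + 6*9 = -18 + 54 = 36)
H(E) = 36 + E (H(E) = (-1 + 2)*(E + 36) = 1*(36 + E) = 36 + E)
-192 + 228*H(8 + (1 - 1*5)) = -192 + 228*(36 + (8 + (1 - 1*5))) = -192 + 228*(36 + (8 + (1 - 5))) = -192 + 228*(36 + (8 - 4)) = -192 + 228*(36 + 4) = -192 + 228*40 = -192 + 9120 = 8928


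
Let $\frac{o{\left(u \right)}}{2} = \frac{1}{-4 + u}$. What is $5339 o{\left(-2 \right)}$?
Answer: $- \frac{5339}{3} \approx -1779.7$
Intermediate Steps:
$o{\left(u \right)} = \frac{2}{-4 + u}$
$5339 o{\left(-2 \right)} = 5339 \frac{2}{-4 - 2} = 5339 \frac{2}{-6} = 5339 \cdot 2 \left(- \frac{1}{6}\right) = 5339 \left(- \frac{1}{3}\right) = - \frac{5339}{3}$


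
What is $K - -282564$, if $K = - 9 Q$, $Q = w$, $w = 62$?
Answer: $282006$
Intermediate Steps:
$Q = 62$
$K = -558$ ($K = \left(-9\right) 62 = -558$)
$K - -282564 = -558 - -282564 = -558 + 282564 = 282006$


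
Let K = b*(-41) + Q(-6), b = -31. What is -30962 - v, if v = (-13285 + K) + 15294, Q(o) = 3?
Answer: -34245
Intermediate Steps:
K = 1274 (K = -31*(-41) + 3 = 1271 + 3 = 1274)
v = 3283 (v = (-13285 + 1274) + 15294 = -12011 + 15294 = 3283)
-30962 - v = -30962 - 1*3283 = -30962 - 3283 = -34245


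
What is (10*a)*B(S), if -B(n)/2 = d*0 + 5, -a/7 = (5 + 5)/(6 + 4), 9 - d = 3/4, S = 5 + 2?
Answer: 700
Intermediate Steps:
S = 7
d = 33/4 (d = 9 - 3/4 = 9 - 1*¾ = 9 - ¾ = 33/4 ≈ 8.2500)
a = -7 (a = -7*(5 + 5)/(6 + 4) = -70/10 = -7*1 = -7)
B(n) = -10 (B(n) = -2*((33/4)*0 + 5) = -2*(0 + 5) = -2*5 = -10)
(10*a)*B(S) = (10*(-7))*(-10) = -70*(-10) = 700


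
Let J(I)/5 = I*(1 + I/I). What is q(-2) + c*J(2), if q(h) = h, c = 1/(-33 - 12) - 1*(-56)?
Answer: 10058/9 ≈ 1117.6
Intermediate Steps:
c = 2519/45 (c = 1/(-45) + 56 = -1/45 + 56 = 2519/45 ≈ 55.978)
J(I) = 10*I (J(I) = 5*(I*(1 + I/I)) = 5*(I*(1 + 1)) = 5*(I*2) = 5*(2*I) = 10*I)
q(-2) + c*J(2) = -2 + 2519*(10*2)/45 = -2 + (2519/45)*20 = -2 + 10076/9 = 10058/9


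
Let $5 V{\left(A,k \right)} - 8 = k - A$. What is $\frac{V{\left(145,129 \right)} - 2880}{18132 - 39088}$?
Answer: $\frac{3602}{26195} \approx 0.13751$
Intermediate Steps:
$V{\left(A,k \right)} = \frac{8}{5} - \frac{A}{5} + \frac{k}{5}$ ($V{\left(A,k \right)} = \frac{8}{5} + \frac{k - A}{5} = \frac{8}{5} - \left(- \frac{k}{5} + \frac{A}{5}\right) = \frac{8}{5} - \frac{A}{5} + \frac{k}{5}$)
$\frac{V{\left(145,129 \right)} - 2880}{18132 - 39088} = \frac{\left(\frac{8}{5} - 29 + \frac{1}{5} \cdot 129\right) - 2880}{18132 - 39088} = \frac{\left(\frac{8}{5} - 29 + \frac{129}{5}\right) - 2880}{-20956} = \left(- \frac{8}{5} - 2880\right) \left(- \frac{1}{20956}\right) = \left(- \frac{14408}{5}\right) \left(- \frac{1}{20956}\right) = \frac{3602}{26195}$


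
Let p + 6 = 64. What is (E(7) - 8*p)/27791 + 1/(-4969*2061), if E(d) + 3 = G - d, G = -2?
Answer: -4874795675/284610660219 ≈ -0.017128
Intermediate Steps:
p = 58 (p = -6 + 64 = 58)
E(d) = -5 - d (E(d) = -3 + (-2 - d) = -5 - d)
(E(7) - 8*p)/27791 + 1/(-4969*2061) = ((-5 - 1*7) - 8*58)/27791 + 1/(-4969*2061) = ((-5 - 7) - 464)*(1/27791) - 1/4969*1/2061 = (-12 - 464)*(1/27791) - 1/10241109 = -476*1/27791 - 1/10241109 = -476/27791 - 1/10241109 = -4874795675/284610660219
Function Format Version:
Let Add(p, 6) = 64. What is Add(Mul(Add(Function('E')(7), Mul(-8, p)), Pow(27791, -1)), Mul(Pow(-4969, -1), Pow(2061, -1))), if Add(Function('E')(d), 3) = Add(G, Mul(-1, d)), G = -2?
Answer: Rational(-4874795675, 284610660219) ≈ -0.017128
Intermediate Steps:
p = 58 (p = Add(-6, 64) = 58)
Function('E')(d) = Add(-5, Mul(-1, d)) (Function('E')(d) = Add(-3, Add(-2, Mul(-1, d))) = Add(-5, Mul(-1, d)))
Add(Mul(Add(Function('E')(7), Mul(-8, p)), Pow(27791, -1)), Mul(Pow(-4969, -1), Pow(2061, -1))) = Add(Mul(Add(Add(-5, Mul(-1, 7)), Mul(-8, 58)), Pow(27791, -1)), Mul(Pow(-4969, -1), Pow(2061, -1))) = Add(Mul(Add(Add(-5, -7), -464), Rational(1, 27791)), Mul(Rational(-1, 4969), Rational(1, 2061))) = Add(Mul(Add(-12, -464), Rational(1, 27791)), Rational(-1, 10241109)) = Add(Mul(-476, Rational(1, 27791)), Rational(-1, 10241109)) = Add(Rational(-476, 27791), Rational(-1, 10241109)) = Rational(-4874795675, 284610660219)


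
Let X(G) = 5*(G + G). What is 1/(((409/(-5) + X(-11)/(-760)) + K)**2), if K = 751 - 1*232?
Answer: 144400/27619448481 ≈ 5.2282e-6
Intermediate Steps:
X(G) = 10*G (X(G) = 5*(2*G) = 10*G)
K = 519 (K = 751 - 232 = 519)
1/(((409/(-5) + X(-11)/(-760)) + K)**2) = 1/(((409/(-5) + (10*(-11))/(-760)) + 519)**2) = 1/(((409*(-1/5) - 110*(-1/760)) + 519)**2) = 1/(((-409/5 + 11/76) + 519)**2) = 1/((-31029/380 + 519)**2) = 1/((166191/380)**2) = 1/(27619448481/144400) = 144400/27619448481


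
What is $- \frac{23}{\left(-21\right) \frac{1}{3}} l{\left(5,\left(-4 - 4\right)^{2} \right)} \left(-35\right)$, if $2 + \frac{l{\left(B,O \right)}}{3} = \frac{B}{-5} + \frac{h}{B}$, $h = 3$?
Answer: $828$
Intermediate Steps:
$l{\left(B,O \right)} = -6 + \frac{9}{B} - \frac{3 B}{5}$ ($l{\left(B,O \right)} = -6 + 3 \left(\frac{B}{-5} + \frac{3}{B}\right) = -6 + 3 \left(B \left(- \frac{1}{5}\right) + \frac{3}{B}\right) = -6 + 3 \left(- \frac{B}{5} + \frac{3}{B}\right) = -6 + 3 \left(\frac{3}{B} - \frac{B}{5}\right) = -6 - \left(- \frac{9}{B} + \frac{3 B}{5}\right) = -6 + \frac{9}{B} - \frac{3 B}{5}$)
$- \frac{23}{\left(-21\right) \frac{1}{3}} l{\left(5,\left(-4 - 4\right)^{2} \right)} \left(-35\right) = - \frac{23}{\left(-21\right) \frac{1}{3}} \left(-6 + \frac{9}{5} - 3\right) \left(-35\right) = - \frac{23}{\left(-21\right) \frac{1}{3}} \left(-6 + 9 \cdot \frac{1}{5} - 3\right) \left(-35\right) = - \frac{23}{-7} \left(-6 + \frac{9}{5} - 3\right) \left(-35\right) = \left(-23\right) \left(- \frac{1}{7}\right) \left(- \frac{36}{5}\right) \left(-35\right) = \frac{23}{7} \left(- \frac{36}{5}\right) \left(-35\right) = \left(- \frac{828}{35}\right) \left(-35\right) = 828$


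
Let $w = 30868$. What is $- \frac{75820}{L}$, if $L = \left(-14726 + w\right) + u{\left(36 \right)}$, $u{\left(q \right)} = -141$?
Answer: $- \frac{75820}{16001} \approx -4.7385$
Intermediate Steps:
$L = 16001$ ($L = \left(-14726 + 30868\right) - 141 = 16142 - 141 = 16001$)
$- \frac{75820}{L} = - \frac{75820}{16001}$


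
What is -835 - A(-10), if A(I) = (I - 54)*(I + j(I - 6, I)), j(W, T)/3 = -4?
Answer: -2243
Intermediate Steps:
j(W, T) = -12 (j(W, T) = 3*(-4) = -12)
A(I) = (-54 + I)*(-12 + I) (A(I) = (I - 54)*(I - 12) = (-54 + I)*(-12 + I))
-835 - A(-10) = -835 - (648 + (-10)² - 66*(-10)) = -835 - (648 + 100 + 660) = -835 - 1*1408 = -835 - 1408 = -2243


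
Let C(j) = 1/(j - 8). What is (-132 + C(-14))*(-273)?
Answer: 793065/22 ≈ 36048.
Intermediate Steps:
C(j) = 1/(-8 + j)
(-132 + C(-14))*(-273) = (-132 + 1/(-8 - 14))*(-273) = (-132 + 1/(-22))*(-273) = (-132 - 1/22)*(-273) = -2905/22*(-273) = 793065/22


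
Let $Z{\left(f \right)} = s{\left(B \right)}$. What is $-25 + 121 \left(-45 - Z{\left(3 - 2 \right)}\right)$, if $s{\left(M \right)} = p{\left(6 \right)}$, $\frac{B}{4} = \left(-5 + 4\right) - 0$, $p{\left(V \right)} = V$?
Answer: $-6196$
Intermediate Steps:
$B = -4$ ($B = 4 \left(\left(-5 + 4\right) - 0\right) = 4 \left(-1 + 0\right) = 4 \left(-1\right) = -4$)
$s{\left(M \right)} = 6$
$Z{\left(f \right)} = 6$
$-25 + 121 \left(-45 - Z{\left(3 - 2 \right)}\right) = -25 + 121 \left(-45 - 6\right) = -25 + 121 \left(-51\right) = -25 - 6171 = -6196$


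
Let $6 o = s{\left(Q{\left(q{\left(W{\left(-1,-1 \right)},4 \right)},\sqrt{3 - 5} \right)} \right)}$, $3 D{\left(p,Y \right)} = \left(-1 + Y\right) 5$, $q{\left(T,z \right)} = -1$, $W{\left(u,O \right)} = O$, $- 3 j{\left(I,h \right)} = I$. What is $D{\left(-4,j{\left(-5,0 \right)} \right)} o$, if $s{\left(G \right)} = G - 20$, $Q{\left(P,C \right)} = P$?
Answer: $- \frac{35}{9} \approx -3.8889$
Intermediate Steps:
$j{\left(I,h \right)} = - \frac{I}{3}$
$s{\left(G \right)} = -20 + G$ ($s{\left(G \right)} = G - 20 = -20 + G$)
$D{\left(p,Y \right)} = - \frac{5}{3} + \frac{5 Y}{3}$ ($D{\left(p,Y \right)} = \frac{\left(-1 + Y\right) 5}{3} = \frac{-5 + 5 Y}{3} = - \frac{5}{3} + \frac{5 Y}{3}$)
$o = - \frac{7}{2}$ ($o = \frac{-20 - 1}{6} = \frac{1}{6} \left(-21\right) = - \frac{7}{2} \approx -3.5$)
$D{\left(-4,j{\left(-5,0 \right)} \right)} o = \left(- \frac{5}{3} + \frac{5 \left(\left(- \frac{1}{3}\right) \left(-5\right)\right)}{3}\right) \left(- \frac{7}{2}\right) = \left(- \frac{5}{3} + \frac{5}{3} \cdot \frac{5}{3}\right) \left(- \frac{7}{2}\right) = \left(- \frac{5}{3} + \frac{25}{9}\right) \left(- \frac{7}{2}\right) = \frac{10}{9} \left(- \frac{7}{2}\right) = - \frac{35}{9}$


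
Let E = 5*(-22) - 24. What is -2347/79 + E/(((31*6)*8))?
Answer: -1751461/58776 ≈ -29.799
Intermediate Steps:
E = -134 (E = -110 - 24 = -134)
-2347/79 + E/(((31*6)*8)) = -2347/79 - 134/((31*6)*8) = -2347*1/79 - 134/(186*8) = -2347/79 - 134/1488 = -2347/79 - 134*1/1488 = -2347/79 - 67/744 = -1751461/58776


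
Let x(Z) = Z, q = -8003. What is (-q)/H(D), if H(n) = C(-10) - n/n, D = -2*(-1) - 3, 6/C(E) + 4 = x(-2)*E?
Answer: -64024/5 ≈ -12805.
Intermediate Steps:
C(E) = 6/(-4 - 2*E)
D = -1 (D = 2 - 3 = -1)
H(n) = -5/8 (H(n) = 3/(-2 - 1*(-10)) - n/n = 3/(-2 + 10) - 1*1 = 3/8 - 1 = -5/8)
(-q)/H(D) = (-1*(-8003))/(-5/8) = 8003*(-8/5) = -64024/5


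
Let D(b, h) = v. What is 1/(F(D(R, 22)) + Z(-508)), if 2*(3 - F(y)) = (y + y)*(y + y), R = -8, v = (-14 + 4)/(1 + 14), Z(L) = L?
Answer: -9/4553 ≈ -0.0019767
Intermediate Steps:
v = -⅔ (v = -10/15 = -10*1/15 = -⅔ ≈ -0.66667)
D(b, h) = -⅔
F(y) = 3 - 2*y² (F(y) = 3 - (y + y)*(y + y)/2 = 3 - 2*y*2*y/2 = 3 - 2*y²)
1/(F(D(R, 22)) + Z(-508)) = 1/((3 - 2*(-⅔)²) - 508) = 1/((3 - 2*4/9) - 508) = 1/((3 - 8/9) - 508) = 1/(19/9 - 508) = 1/(-4553/9) = -9/4553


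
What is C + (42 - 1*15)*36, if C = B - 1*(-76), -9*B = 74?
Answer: 9358/9 ≈ 1039.8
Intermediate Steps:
B = -74/9 (B = -⅑*74 = -74/9 ≈ -8.2222)
C = 610/9 (C = -74/9 - 1*(-76) = -74/9 + 76 = 610/9 ≈ 67.778)
C + (42 - 1*15)*36 = 610/9 + (42 - 1*15)*36 = 610/9 + (42 - 15)*36 = 610/9 + 27*36 = 610/9 + 972 = 9358/9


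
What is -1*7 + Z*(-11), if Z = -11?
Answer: 114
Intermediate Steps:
-1*7 + Z*(-11) = -1*7 - 11*(-11) = -7 + 121 = 114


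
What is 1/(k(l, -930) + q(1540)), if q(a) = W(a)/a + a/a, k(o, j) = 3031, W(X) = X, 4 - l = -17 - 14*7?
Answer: 1/3033 ≈ 0.00032971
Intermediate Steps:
l = 119 (l = 4 - (-17 - 14*7) = 4 - (-17 - 98) = 4 - 1*(-115) = 4 + 115 = 119)
q(a) = 2 (q(a) = a/a + a/a = 1 + 1 = 2)
1/(k(l, -930) + q(1540)) = 1/(3031 + 2) = 1/3033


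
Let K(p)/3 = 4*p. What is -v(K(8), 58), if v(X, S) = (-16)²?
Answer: -256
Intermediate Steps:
K(p) = 12*p (K(p) = 3*(4*p) = 12*p)
v(X, S) = 256
-v(K(8), 58) = -1*256 = -256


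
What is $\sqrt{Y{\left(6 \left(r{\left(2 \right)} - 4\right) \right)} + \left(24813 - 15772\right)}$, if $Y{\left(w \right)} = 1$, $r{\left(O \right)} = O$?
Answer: $\sqrt{9042} \approx 95.089$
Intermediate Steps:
$\sqrt{Y{\left(6 \left(r{\left(2 \right)} - 4\right) \right)} + \left(24813 - 15772\right)} = \sqrt{1 + \left(24813 - 15772\right)} = \sqrt{1 + 9041} = \sqrt{9042}$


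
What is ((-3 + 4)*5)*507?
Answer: 2535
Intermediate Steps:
((-3 + 4)*5)*507 = (1*5)*507 = 5*507 = 2535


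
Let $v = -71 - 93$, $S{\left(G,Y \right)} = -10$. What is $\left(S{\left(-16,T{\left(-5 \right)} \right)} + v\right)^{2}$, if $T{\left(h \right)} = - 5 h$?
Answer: $30276$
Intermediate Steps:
$v = -164$ ($v = -71 - 93 = -164$)
$\left(S{\left(-16,T{\left(-5 \right)} \right)} + v\right)^{2} = \left(-10 - 164\right)^{2} = \left(-174\right)^{2} = 30276$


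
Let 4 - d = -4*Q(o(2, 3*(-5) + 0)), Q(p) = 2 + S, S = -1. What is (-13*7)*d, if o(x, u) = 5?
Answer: -728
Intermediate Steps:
Q(p) = 1 (Q(p) = 2 - 1 = 1)
d = 8 (d = 4 - (-4) = 4 - 1*(-4) = 4 + 4 = 8)
(-13*7)*d = -13*7*8 = -91*8 = -728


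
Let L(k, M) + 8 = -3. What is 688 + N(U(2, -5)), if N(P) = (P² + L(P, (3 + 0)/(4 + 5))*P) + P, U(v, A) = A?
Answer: 763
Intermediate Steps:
L(k, M) = -11 (L(k, M) = -8 - 3 = -11)
N(P) = P² - 10*P (N(P) = (P² - 11*P) + P = P² - 10*P)
688 + N(U(2, -5)) = 688 - 5*(-10 - 5) = 688 - 5*(-15) = 688 + 75 = 763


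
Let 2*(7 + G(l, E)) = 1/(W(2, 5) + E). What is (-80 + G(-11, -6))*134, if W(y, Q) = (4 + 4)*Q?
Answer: -396305/34 ≈ -11656.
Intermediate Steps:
W(y, Q) = 8*Q
G(l, E) = -7 + 1/(2*(40 + E)) (G(l, E) = -7 + 1/(2*(8*5 + E)) = -7 + 1/(2*(40 + E)))
(-80 + G(-11, -6))*134 = (-80 + (-559 - 14*(-6))/(2*(40 - 6)))*134 = (-80 + (1/2)*(-559 + 84)/34)*134 = (-80 + (1/2)*(1/34)*(-475))*134 = (-80 - 475/68)*134 = -5915/68*134 = -396305/34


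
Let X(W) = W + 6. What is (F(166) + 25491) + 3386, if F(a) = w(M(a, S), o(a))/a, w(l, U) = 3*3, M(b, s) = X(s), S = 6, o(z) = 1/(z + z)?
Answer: 4793591/166 ≈ 28877.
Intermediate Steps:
o(z) = 1/(2*z)
X(W) = 6 + W
M(b, s) = 6 + s
w(l, U) = 9
F(a) = 9/a
(F(166) + 25491) + 3386 = (9/166 + 25491) + 3386 = 4231515/166 + 3386 = 4793591/166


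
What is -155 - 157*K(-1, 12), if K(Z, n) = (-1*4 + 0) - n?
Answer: 2357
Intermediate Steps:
K(Z, n) = -4 - n (K(Z, n) = (-4 + 0) - n = -4 - n)
-155 - 157*K(-1, 12) = -155 - 157*(-4 - 1*12) = -155 - 157*(-4 - 12) = -155 - 157*(-16) = -155 + 2512 = 2357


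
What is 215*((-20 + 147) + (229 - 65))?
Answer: 62565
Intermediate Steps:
215*((-20 + 147) + (229 - 65)) = 215*(127 + 164) = 215*291 = 62565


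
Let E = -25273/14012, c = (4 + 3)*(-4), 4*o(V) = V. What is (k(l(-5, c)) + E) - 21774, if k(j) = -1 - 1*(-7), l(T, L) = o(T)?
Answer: -305038489/14012 ≈ -21770.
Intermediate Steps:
o(V) = V/4
c = -28 (c = 7*(-4) = -28)
l(T, L) = T/4
k(j) = 6 (k(j) = -1 + 7 = 6)
E = -25273/14012 (E = -25273*1/14012 = -25273/14012 ≈ -1.8037)
(k(l(-5, c)) + E) - 21774 = (6 - 25273/14012) - 21774 = 58799/14012 - 21774 = -305038489/14012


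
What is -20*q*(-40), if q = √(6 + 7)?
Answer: 800*√13 ≈ 2884.4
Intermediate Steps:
q = √13 ≈ 3.6056
-20*q*(-40) = -20*√13*(-40) = 800*√13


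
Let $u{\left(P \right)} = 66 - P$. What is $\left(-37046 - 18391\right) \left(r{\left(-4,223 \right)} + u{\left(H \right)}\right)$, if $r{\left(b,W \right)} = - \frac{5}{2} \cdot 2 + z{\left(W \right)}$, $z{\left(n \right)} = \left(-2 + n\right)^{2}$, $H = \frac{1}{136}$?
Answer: $- \frac{21687838131}{8} \approx -2.711 \cdot 10^{9}$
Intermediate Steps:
$H = \frac{1}{136} \approx 0.0073529$
$r{\left(b,W \right)} = -5 + \left(-2 + W\right)^{2}$ ($r{\left(b,W \right)} = - \frac{5}{2} \cdot 2 + \left(-2 + W\right)^{2} = \left(-5\right) \frac{1}{2} \cdot 2 + \left(-2 + W\right)^{2} = \left(- \frac{5}{2}\right) 2 + \left(-2 + W\right)^{2} = -5 + \left(-2 + W\right)^{2}$)
$\left(-37046 - 18391\right) \left(r{\left(-4,223 \right)} + u{\left(H \right)}\right) = \left(-37046 - 18391\right) \left(\left(-5 + \left(-2 + 223\right)^{2}\right) + \left(66 - \frac{1}{136}\right)\right) = - 55437 \left(\left(-5 + 221^{2}\right) + \left(66 - \frac{1}{136}\right)\right) = - 55437 \left(\left(-5 + 48841\right) + \frac{8975}{136}\right) = - 55437 \left(48836 + \frac{8975}{136}\right) = \left(-55437\right) \frac{6650671}{136} = - \frac{21687838131}{8}$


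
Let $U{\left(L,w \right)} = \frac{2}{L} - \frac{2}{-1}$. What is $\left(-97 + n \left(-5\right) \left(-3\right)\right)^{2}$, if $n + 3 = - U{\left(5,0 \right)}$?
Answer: $31684$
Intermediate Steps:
$U{\left(L,w \right)} = 2 + \frac{2}{L}$ ($U{\left(L,w \right)} = \frac{2}{L} - -2 = \frac{2}{L} + 2 = 2 + \frac{2}{L}$)
$n = - \frac{27}{5}$ ($n = -3 - \left(2 + \frac{2}{5}\right) = -3 - \frac{12}{5} = - \frac{27}{5} \approx -5.4$)
$\left(-97 + n \left(-5\right) \left(-3\right)\right)^{2} = \left(-97 + \left(- \frac{27}{5}\right) \left(-5\right) \left(-3\right)\right)^{2} = \left(-97 + 27 \left(-3\right)\right)^{2} = \left(-97 - 81\right)^{2} = \left(-178\right)^{2} = 31684$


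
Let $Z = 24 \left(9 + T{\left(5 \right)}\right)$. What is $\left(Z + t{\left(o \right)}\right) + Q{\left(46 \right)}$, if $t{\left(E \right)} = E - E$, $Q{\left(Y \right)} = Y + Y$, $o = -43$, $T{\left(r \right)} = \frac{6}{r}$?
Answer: $\frac{1684}{5} \approx 336.8$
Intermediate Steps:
$Q{\left(Y \right)} = 2 Y$
$t{\left(E \right)} = 0$
$Z = \frac{1224}{5}$ ($Z = 24 \left(9 + \frac{6}{5}\right) = 24 \cdot \frac{51}{5} = \frac{1224}{5} \approx 244.8$)
$\left(Z + t{\left(o \right)}\right) + Q{\left(46 \right)} = \left(\frac{1224}{5} + 0\right) + 2 \cdot 46 = \frac{1224}{5} + 92 = \frac{1684}{5}$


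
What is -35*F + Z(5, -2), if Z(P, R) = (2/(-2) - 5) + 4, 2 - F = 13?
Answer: 383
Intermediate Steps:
F = -11 (F = 2 - 1*13 = 2 - 13 = -11)
Z(P, R) = -2 (Z(P, R) = (2*(-½) - 5) + 4 = (-1 - 5) + 4 = -6 + 4 = -2)
-35*F + Z(5, -2) = -35*(-11) - 2 = 385 - 2 = 383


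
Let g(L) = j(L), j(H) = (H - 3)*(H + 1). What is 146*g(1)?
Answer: -584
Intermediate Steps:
j(H) = (1 + H)*(-3 + H) (j(H) = (-3 + H)*(1 + H) = (1 + H)*(-3 + H))
g(L) = -3 + L² - 2*L
146*g(1) = 146*(-3 + 1² - 2*1) = 146*(-3 + 1 - 2) = 146*(-4) = -584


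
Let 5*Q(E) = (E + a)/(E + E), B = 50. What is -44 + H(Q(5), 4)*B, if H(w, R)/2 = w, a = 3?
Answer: -28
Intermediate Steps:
Q(E) = (3 + E)/(10*E) (Q(E) = ((E + 3)/(E + E))/5 = ((3 + E)/((2*E)))/5 = ((3 + E)*(1/(2*E)))/5 = ((3 + E)/(2*E))/5 = (3 + E)/(10*E))
H(w, R) = 2*w
-44 + H(Q(5), 4)*B = -44 + (2*((1/10)*(3 + 5)/5))*50 = -44 + (2*((1/10)*(1/5)*8))*50 = -44 + (2*(4/25))*50 = -44 + (8/25)*50 = -44 + 16 = -28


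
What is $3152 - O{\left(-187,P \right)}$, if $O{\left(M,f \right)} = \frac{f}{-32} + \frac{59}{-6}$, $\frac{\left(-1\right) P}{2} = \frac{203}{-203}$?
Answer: $\frac{151771}{48} \approx 3161.9$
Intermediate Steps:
$P = 2$ ($P = - 2 \frac{203}{-203} = - 2 \cdot 203 \left(- \frac{1}{203}\right) = \left(-2\right) \left(-1\right) = 2$)
$O{\left(M,f \right)} = - \frac{59}{6} - \frac{f}{32}$ ($O{\left(M,f \right)} = f \left(- \frac{1}{32}\right) + 59 \left(- \frac{1}{6}\right) = - \frac{f}{32} - \frac{59}{6} = - \frac{59}{6} - \frac{f}{32}$)
$3152 - O{\left(-187,P \right)} = 3152 - \left(- \frac{59}{6} - \frac{1}{16}\right) = 3152 - - \frac{475}{48} = 3152 + \frac{475}{48} = \frac{151771}{48}$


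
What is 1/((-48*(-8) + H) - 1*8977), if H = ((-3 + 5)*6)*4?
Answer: -1/8545 ≈ -0.00011703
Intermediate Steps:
H = 48 (H = (2*6)*4 = 12*4 = 48)
1/((-48*(-8) + H) - 1*8977) = 1/((-48*(-8) + 48) - 1*8977) = 1/((384 + 48) - 8977) = 1/(432 - 8977) = 1/(-8545) = -1/8545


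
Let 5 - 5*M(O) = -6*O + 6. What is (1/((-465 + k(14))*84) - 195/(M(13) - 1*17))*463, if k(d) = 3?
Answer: 547465553/9702 ≈ 56428.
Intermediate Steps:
M(O) = -⅕ + 6*O/5 (M(O) = 1 - (-6*O + 6)/5 = 1 - (6 - 6*O)/5 = 1 + (-6/5 + 6*O/5) = -⅕ + 6*O/5)
(1/((-465 + k(14))*84) - 195/(M(13) - 1*17))*463 = (1/((-465 + 3)*84) - 195/((-⅕ + (6/5)*13) - 1*17))*463 = ((1/84)/(-462) - 195/((-⅕ + 78/5) - 17))*463 = (-1/462*1/84 - 195/(77/5 - 17))*463 = (-1/38808 - 195/(-8/5))*463 = (-1/38808 - 195*(-5/8))*463 = (-1/38808 + 975/8)*463 = (1182431/9702)*463 = 547465553/9702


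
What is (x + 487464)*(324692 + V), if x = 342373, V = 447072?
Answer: 640438322468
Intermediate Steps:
(x + 487464)*(324692 + V) = (342373 + 487464)*(324692 + 447072) = 829837*771764 = 640438322468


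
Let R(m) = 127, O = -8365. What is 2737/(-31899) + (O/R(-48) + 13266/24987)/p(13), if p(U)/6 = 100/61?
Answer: -2162142538723/321354475400 ≈ -6.7282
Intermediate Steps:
p(U) = 600/61 (p(U) = 6*(100/61) = 600/61)
2737/(-31899) + (O/R(-48) + 13266/24987)/p(13) = 2737/(-31899) + (-8365/127 + 13266/24987)/(600/61) = 2737*(-1/31899) + (-8365*1/127 + 13266*(1/24987))*(61/600) = -391/4557 + (-8365/127 + 4422/8329)*(61/600) = -391/4557 - 69110491/1057783*61/600 = -391/4557 - 4215739951/634669800 = -2162142538723/321354475400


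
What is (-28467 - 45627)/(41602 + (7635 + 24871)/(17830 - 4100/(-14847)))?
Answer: -9807308197170/5506809122401 ≈ -1.7809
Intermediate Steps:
(-28467 - 45627)/(41602 + (7635 + 24871)/(17830 - 4100/(-14847))) = -74094/(41602 + 32506/(17830 - 4100*(-1/14847))) = -74094/(41602 + 32506/(17830 + 4100/14847)) = -74094/(41602 + 32506/(264726110/14847)) = -74094/(41602 + 32506*(14847/264726110)) = -74094/(41602 + 241308291/132363055) = -74094/5506809122401/132363055 = -74094*132363055/5506809122401 = -9807308197170/5506809122401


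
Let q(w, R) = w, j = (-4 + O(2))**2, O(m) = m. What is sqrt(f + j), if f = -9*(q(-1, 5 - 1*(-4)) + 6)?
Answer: I*sqrt(41) ≈ 6.4031*I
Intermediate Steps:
j = 4 (j = (-4 + 2)**2 = (-2)**2 = 4)
f = -45 (f = -9*(-1 + 6) = -9*5 = -45)
sqrt(f + j) = sqrt(-45 + 4) = sqrt(-41) = I*sqrt(41)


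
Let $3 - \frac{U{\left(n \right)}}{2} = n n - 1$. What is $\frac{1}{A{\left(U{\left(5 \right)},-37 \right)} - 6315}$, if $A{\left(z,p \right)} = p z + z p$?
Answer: $- \frac{1}{3207} \approx -0.00031182$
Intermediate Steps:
$U{\left(n \right)} = 8 - 2 n^{2}$ ($U{\left(n \right)} = 6 - 2 \left(n n - 1\right) = 6 - 2 \left(n^{2} - 1\right) = 6 - 2 \left(-1 + n^{2}\right) = 6 - \left(-2 + 2 n^{2}\right) = 8 - 2 n^{2}$)
$A{\left(z,p \right)} = 2 p z$ ($A{\left(z,p \right)} = p z + p z = 2 p z$)
$\frac{1}{A{\left(U{\left(5 \right)},-37 \right)} - 6315} = \frac{1}{2 \left(-37\right) \left(8 - 2 \cdot 5^{2}\right) - 6315} = \frac{1}{2 \left(-37\right) \left(8 - 50\right) - 6315} = \frac{1}{2 \left(-37\right) \left(-42\right) - 6315} = \frac{1}{3108 - 6315} = \frac{1}{-3207} = - \frac{1}{3207}$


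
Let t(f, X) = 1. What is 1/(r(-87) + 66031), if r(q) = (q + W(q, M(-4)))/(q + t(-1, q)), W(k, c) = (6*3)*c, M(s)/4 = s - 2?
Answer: 86/5679185 ≈ 1.5143e-5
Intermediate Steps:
M(s) = -8 + 4*s (M(s) = 4*(s - 2) = 4*(-2 + s) = -8 + 4*s)
W(k, c) = 18*c
r(q) = (-432 + q)/(1 + q) (r(q) = (q + 18*(-8 + 4*(-4)))/(q + 1) = (q + 18*(-8 - 16))/(1 + q) = (q + 18*(-24))/(1 + q) = (q - 432)/(1 + q) = (-432 + q)/(1 + q))
1/(r(-87) + 66031) = 1/((-432 - 87)/(1 - 87) + 66031) = 1/(-519/(-86) + 66031) = 1/(-1/86*(-519) + 66031) = 1/(519/86 + 66031) = 1/(5679185/86) = 86/5679185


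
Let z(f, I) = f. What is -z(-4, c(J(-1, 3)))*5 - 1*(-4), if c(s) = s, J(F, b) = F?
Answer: 24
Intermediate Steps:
-z(-4, c(J(-1, 3)))*5 - 1*(-4) = -1*(-4)*5 - 1*(-4) = 4*5 + 4 = 20 + 4 = 24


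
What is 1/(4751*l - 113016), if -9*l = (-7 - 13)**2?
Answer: -9/2917544 ≈ -3.0848e-6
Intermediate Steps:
l = -400/9 (l = -(-7 - 13)**2/9 = -1/9*(-20)**2 = -1/9*400 = -400/9 ≈ -44.444)
1/(4751*l - 113016) = 1/(4751*(-400/9) - 113016) = 1/(-1900400/9 - 113016) = 1/(-2917544/9) = -9/2917544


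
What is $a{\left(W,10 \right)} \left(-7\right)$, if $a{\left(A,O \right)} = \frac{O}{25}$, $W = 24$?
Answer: $- \frac{14}{5} \approx -2.8$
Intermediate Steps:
$a{\left(A,O \right)} = \frac{O}{25}$ ($a{\left(A,O \right)} = O \frac{1}{25} = \frac{O}{25}$)
$a{\left(W,10 \right)} \left(-7\right) = \frac{1}{25} \cdot 10 \left(-7\right) = \frac{2}{5} \left(-7\right) = - \frac{14}{5}$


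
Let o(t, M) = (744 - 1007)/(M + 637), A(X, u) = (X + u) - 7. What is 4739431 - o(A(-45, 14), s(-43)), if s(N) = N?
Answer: 2815222277/594 ≈ 4.7394e+6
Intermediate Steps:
A(X, u) = -7 + X + u
o(t, M) = -263/(637 + M)
4739431 - o(A(-45, 14), s(-43)) = 4739431 - (-263)/(637 - 43) = 4739431 - (-263)/594 = 4739431 - 1*(-263/594) = 4739431 + 263/594 = 2815222277/594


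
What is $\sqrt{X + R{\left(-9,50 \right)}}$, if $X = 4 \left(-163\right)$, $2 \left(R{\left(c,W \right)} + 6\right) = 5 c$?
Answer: $\frac{i \sqrt{2722}}{2} \approx 26.086 i$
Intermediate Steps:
$R{\left(c,W \right)} = -6 + \frac{5 c}{2}$
$X = -652$
$\sqrt{X + R{\left(-9,50 \right)}} = \sqrt{-652 + \left(-6 + \frac{5}{2} \left(-9\right)\right)} = \sqrt{-652 - \frac{57}{2}} = \sqrt{- \frac{1361}{2}} = \frac{i \sqrt{2722}}{2}$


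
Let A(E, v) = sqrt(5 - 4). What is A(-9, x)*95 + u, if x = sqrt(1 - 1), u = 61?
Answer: 156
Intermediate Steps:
x = 0 (x = sqrt(0) = 0)
A(E, v) = 1 (A(E, v) = sqrt(1) = 1)
A(-9, x)*95 + u = 1*95 + 61 = 95 + 61 = 156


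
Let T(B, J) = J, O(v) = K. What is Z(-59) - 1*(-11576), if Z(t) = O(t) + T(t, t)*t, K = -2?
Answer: 15055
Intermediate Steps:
O(v) = -2
Z(t) = -2 + t² (Z(t) = -2 + t*t = -2 + t²)
Z(-59) - 1*(-11576) = (-2 + (-59)²) - 1*(-11576) = (-2 + 3481) + 11576 = 3479 + 11576 = 15055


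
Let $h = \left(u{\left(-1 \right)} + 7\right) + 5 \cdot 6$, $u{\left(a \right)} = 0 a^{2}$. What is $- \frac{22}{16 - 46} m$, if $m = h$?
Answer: $\frac{407}{15} \approx 27.133$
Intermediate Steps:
$u{\left(a \right)} = 0$
$h = 37$ ($h = \left(0 + 7\right) + 5 \cdot 6 = 7 + 30 = 37$)
$m = 37$
$- \frac{22}{16 - 46} m = - \frac{22}{16 - 46} \cdot 37 = - \frac{22}{-30} \cdot 37 = \left(-22\right) \left(- \frac{1}{30}\right) 37 = \frac{11}{15} \cdot 37 = \frac{407}{15}$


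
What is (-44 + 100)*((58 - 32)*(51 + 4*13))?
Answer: 149968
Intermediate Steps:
(-44 + 100)*((58 - 32)*(51 + 4*13)) = 56*(26*(51 + 52)) = 56*(26*103) = 56*2678 = 149968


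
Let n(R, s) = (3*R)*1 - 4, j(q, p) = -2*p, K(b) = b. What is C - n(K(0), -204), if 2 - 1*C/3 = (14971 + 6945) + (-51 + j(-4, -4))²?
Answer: -71285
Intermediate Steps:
n(R, s) = -4 + 3*R (n(R, s) = 3*R - 4 = -4 + 3*R)
C = -71289 (C = 6 - 3*((14971 + 6945) + (-51 - 2*(-4))²) = 6 - 3*(21916 + (-51 + 8)²) = 6 - 3*(21916 + (-43)²) = 6 - 3*(21916 + 1849) = 6 - 3*23765 = 6 - 71295 = -71289)
C - n(K(0), -204) = -71289 - (-4 + 3*0) = -71289 - (-4 + 0) = -71289 - 1*(-4) = -71289 + 4 = -71285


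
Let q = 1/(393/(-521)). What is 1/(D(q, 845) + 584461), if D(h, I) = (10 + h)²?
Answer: 154449/90281038270 ≈ 1.7108e-6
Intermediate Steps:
q = -521/393 (q = 1/(393*(-1/521)) = 1/(-393/521) = -521/393 ≈ -1.3257)
1/(D(q, 845) + 584461) = 1/((10 - 521/393)² + 584461) = 1/((3409/393)² + 584461) = 1/(11621281/154449 + 584461) = 1/(90281038270/154449) = 154449/90281038270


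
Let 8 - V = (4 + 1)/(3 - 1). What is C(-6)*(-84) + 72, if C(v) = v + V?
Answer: 114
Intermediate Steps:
V = 11/2 (V = 8 - (4 + 1)/(3 - 1) = 8 - 5/2 = 11/2 ≈ 5.5000)
C(v) = 11/2 + v (C(v) = v + 11/2 = 11/2 + v)
C(-6)*(-84) + 72 = (11/2 - 6)*(-84) + 72 = -1/2*(-84) + 72 = 42 + 72 = 114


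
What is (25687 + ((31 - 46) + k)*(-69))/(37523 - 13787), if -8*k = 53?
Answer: 217433/189888 ≈ 1.1451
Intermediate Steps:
k = -53/8 (k = -⅛*53 = -53/8 ≈ -6.6250)
(25687 + ((31 - 46) + k)*(-69))/(37523 - 13787) = (25687 + ((31 - 46) - 53/8)*(-69))/(37523 - 13787) = (25687 + (-15 - 53/8)*(-69))/23736 = (25687 - 173/8*(-69))*(1/23736) = (25687 + 11937/8)*(1/23736) = (217433/8)*(1/23736) = 217433/189888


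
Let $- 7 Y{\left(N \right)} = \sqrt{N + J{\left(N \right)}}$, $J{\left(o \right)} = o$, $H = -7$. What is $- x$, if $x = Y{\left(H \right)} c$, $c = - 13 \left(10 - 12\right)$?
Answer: $\frac{26 i \sqrt{14}}{7} \approx 13.898 i$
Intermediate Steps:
$c = 26$ ($c = \left(-13\right) \left(-2\right) = 26$)
$Y{\left(N \right)} = - \frac{\sqrt{2} \sqrt{N}}{7}$ ($Y{\left(N \right)} = - \frac{\sqrt{N + N}}{7} = - \frac{\sqrt{2 N}}{7} = - \frac{\sqrt{2} \sqrt{N}}{7}$)
$x = - \frac{26 i \sqrt{14}}{7}$ ($x = - \frac{\sqrt{2} \sqrt{-7}}{7} \cdot 26 = - \frac{\sqrt{2} i \sqrt{7}}{7} \cdot 26 = - \frac{i \sqrt{14}}{7} \cdot 26 = - \frac{26 i \sqrt{14}}{7} \approx - 13.898 i$)
$- x = - \frac{\left(-26\right) i \sqrt{14}}{7} = \frac{26 i \sqrt{14}}{7}$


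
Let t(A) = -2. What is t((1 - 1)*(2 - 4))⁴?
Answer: 16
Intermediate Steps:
t((1 - 1)*(2 - 4))⁴ = (-2)⁴ = 16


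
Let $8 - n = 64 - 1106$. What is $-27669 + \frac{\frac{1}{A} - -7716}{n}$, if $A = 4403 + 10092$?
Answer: $- \frac{421003419329}{15219750} \approx -27662.0$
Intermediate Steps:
$A = 14495$
$n = 1050$ ($n = 8 - \left(64 - 1106\right) = 8 - -1042 = 8 + 1042 = 1050$)
$-27669 + \frac{\frac{1}{A} - -7716}{n} = -27669 + \frac{\frac{1}{14495} - -7716}{1050} = -27669 + \left(\frac{1}{14495} + 7716\right) \frac{1}{1050} = -27669 + \frac{111843421}{14495} \cdot \frac{1}{1050} = -27669 + \frac{111843421}{15219750} = - \frac{421003419329}{15219750}$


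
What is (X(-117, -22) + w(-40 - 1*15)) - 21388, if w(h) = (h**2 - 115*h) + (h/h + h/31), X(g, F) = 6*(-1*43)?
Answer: -381200/31 ≈ -12297.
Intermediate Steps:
X(g, F) = -258 (X(g, F) = 6*(-43) = -258)
w(h) = 1 + h**2 - 3564*h/31 (w(h) = (h**2 - 115*h) + (1 + h*(1/31)) = (h**2 - 115*h) + (1 + h/31) = 1 + h**2 - 3564*h/31)
(X(-117, -22) + w(-40 - 1*15)) - 21388 = (-258 + (1 + (-40 - 1*15)**2 - 3564*(-40 - 1*15)/31)) - 21388 = (-258 + (1 + (-40 - 15)**2 - 3564*(-40 - 15)/31)) - 21388 = (-258 + (1 + (-55)**2 - 3564/31*(-55))) - 21388 = (-258 + (1 + 3025 + 196020/31)) - 21388 = (-258 + 289826/31) - 21388 = 281828/31 - 21388 = -381200/31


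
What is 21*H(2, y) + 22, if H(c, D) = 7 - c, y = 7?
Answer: 127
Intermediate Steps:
21*H(2, y) + 22 = 21*(7 - 1*2) + 22 = 21*(7 - 2) + 22 = 21*5 + 22 = 105 + 22 = 127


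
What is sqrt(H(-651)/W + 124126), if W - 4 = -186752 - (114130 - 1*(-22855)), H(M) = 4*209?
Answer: sqrt(3737082381546)/5487 ≈ 352.32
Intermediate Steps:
H(M) = 836
W = -323733 (W = 4 + (-186752 - (114130 - 1*(-22855))) = 4 + (-186752 - (114130 + 22855)) = 4 + (-186752 - 1*136985) = 4 + (-186752 - 136985) = 4 - 323737 = -323733)
sqrt(H(-651)/W + 124126) = sqrt(836/(-323733) + 124126) = sqrt(836*(-1/323733) + 124126) = sqrt(-836/323733 + 124126) = sqrt(40183681522/323733) = sqrt(3737082381546)/5487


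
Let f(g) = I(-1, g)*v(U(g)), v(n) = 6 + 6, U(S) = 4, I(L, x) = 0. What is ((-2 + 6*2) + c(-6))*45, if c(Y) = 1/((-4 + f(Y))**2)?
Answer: 7245/16 ≈ 452.81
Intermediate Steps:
v(n) = 12
f(g) = 0 (f(g) = 0*12 = 0)
c(Y) = 1/16 (c(Y) = 1/((-4 + 0)**2) = 1/((-4)**2) = 1/16)
((-2 + 6*2) + c(-6))*45 = ((-2 + 6*2) + 1/16)*45 = ((-2 + 12) + 1/16)*45 = (10 + 1/16)*45 = (161/16)*45 = 7245/16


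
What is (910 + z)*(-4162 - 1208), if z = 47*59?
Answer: -19777710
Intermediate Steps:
z = 2773
(910 + z)*(-4162 - 1208) = (910 + 2773)*(-4162 - 1208) = 3683*(-5370) = -19777710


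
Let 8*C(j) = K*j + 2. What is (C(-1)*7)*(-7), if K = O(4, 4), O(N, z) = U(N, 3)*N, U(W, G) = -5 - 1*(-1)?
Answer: -441/4 ≈ -110.25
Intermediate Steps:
U(W, G) = -4 (U(W, G) = -5 + 1 = -4)
O(N, z) = -4*N
K = -16 (K = -4*4 = -16)
C(j) = ¼ - 2*j (C(j) = (-16*j + 2)/8 = (2 - 16*j)/8 = ¼ - 2*j)
(C(-1)*7)*(-7) = ((¼ - 2*(-1))*7)*(-7) = ((¼ + 2)*7)*(-7) = ((9/4)*7)*(-7) = (63/4)*(-7) = -441/4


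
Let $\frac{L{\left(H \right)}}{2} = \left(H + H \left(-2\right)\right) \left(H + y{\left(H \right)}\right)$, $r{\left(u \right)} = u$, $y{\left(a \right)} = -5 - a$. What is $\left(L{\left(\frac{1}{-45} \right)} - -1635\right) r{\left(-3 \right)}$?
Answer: $- \frac{14713}{3} \approx -4904.3$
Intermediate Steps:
$L{\left(H \right)} = 10 H$ ($L{\left(H \right)} = 2 \left(H + H \left(-2\right)\right) \left(H - \left(5 + H\right)\right) = 2 \left(H - 2 H\right) \left(-5\right) = 2 - H \left(-5\right) = 2 \cdot 5 H = 10 H$)
$\left(L{\left(\frac{1}{-45} \right)} - -1635\right) r{\left(-3 \right)} = \left(\frac{10}{-45} - -1635\right) \left(-3\right) = \left(10 \left(- \frac{1}{45}\right) + 1635\right) \left(-3\right) = \left(- \frac{2}{9} + 1635\right) \left(-3\right) = \frac{14713}{9} \left(-3\right) = - \frac{14713}{3}$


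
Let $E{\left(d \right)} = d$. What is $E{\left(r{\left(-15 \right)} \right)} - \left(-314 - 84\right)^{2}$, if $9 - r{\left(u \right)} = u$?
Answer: $-158380$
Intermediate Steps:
$r{\left(u \right)} = 9 - u$
$E{\left(r{\left(-15 \right)} \right)} - \left(-314 - 84\right)^{2} = \left(9 - -15\right) - \left(-314 - 84\right)^{2} = \left(9 + 15\right) - \left(-398\right)^{2} = 24 - 158404 = -158380$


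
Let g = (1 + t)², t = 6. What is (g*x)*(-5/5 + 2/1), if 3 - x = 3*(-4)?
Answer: 735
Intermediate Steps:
g = 49 (g = (1 + 6)² = 7² = 49)
x = 15 (x = 3 - 3*(-4) = 3 - 1*(-12) = 3 + 12 = 15)
(g*x)*(-5/5 + 2/1) = (49*15)*(-5/5 + 2/1) = 735*(-5*⅕ + 2*1) = 735*(-1 + 2) = 735*1 = 735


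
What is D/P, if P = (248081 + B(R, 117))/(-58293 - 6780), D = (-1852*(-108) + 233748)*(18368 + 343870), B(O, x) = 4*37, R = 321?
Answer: -1136071936973304/27581 ≈ -4.1190e+10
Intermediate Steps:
B(O, x) = 148
D = 157125803832 (D = (200016 + 233748)*362238 = 433764*362238 = 157125803832)
P = -82743/21691 (P = (248081 + 148)/(-58293 - 6780) = 248229/(-65073) = 248229*(-1/65073) = -82743/21691 ≈ -3.8146)
D/P = 157125803832/(-82743/21691) = 157125803832*(-21691/82743) = -1136071936973304/27581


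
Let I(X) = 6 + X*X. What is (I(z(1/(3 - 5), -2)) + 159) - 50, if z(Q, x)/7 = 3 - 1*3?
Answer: 115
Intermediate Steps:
z(Q, x) = 0 (z(Q, x) = 7*(3 - 1*3) = 7*(3 - 3) = 7*0 = 0)
I(X) = 6 + X**2
(I(z(1/(3 - 5), -2)) + 159) - 50 = ((6 + 0**2) + 159) - 50 = ((6 + 0) + 159) - 50 = (6 + 159) - 50 = 165 - 50 = 115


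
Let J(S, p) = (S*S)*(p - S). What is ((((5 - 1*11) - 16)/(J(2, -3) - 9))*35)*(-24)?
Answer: -18480/29 ≈ -637.24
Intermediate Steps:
J(S, p) = S²*(p - S)
((((5 - 1*11) - 16)/(J(2, -3) - 9))*35)*(-24) = ((((5 - 1*11) - 16)/(2²*(-3 - 1*2) - 9))*35)*(-24) = ((((5 - 11) - 16)/(4*(-3 - 2) - 9))*35)*(-24) = (((-6 - 16)/(4*(-5) - 9))*35)*(-24) = (-22/(-20 - 9)*35)*(-24) = (-22/(-29)*35)*(-24) = (-22*(-1/29)*35)*(-24) = ((22/29)*35)*(-24) = (770/29)*(-24) = -18480/29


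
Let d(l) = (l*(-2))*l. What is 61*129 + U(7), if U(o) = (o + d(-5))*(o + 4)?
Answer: 7396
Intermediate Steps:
d(l) = -2*l² (d(l) = (-2*l)*l = -2*l²)
U(o) = (-50 + o)*(4 + o) (U(o) = (o - 2*(-5)²)*(o + 4) = (o - 2*25)*(4 + o) = (o - 50)*(4 + o) = (-50 + o)*(4 + o))
61*129 + U(7) = 61*129 + (-200 + 7² - 46*7) = 7869 + (-200 + 49 - 322) = 7869 - 473 = 7396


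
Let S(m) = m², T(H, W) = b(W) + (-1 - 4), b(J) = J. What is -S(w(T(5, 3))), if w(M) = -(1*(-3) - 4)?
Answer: -49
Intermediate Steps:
T(H, W) = -5 + W (T(H, W) = W + (-1 - 4) = W - 5 = -5 + W)
w(M) = 7 (w(M) = -(-3 - 4) = -1*(-7) = 7)
-S(w(T(5, 3))) = -1*7² = -1*49 = -49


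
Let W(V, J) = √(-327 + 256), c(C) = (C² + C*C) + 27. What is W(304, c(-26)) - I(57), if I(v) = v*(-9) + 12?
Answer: 501 + I*√71 ≈ 501.0 + 8.4261*I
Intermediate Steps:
c(C) = 27 + 2*C² (c(C) = (C² + C²) + 27 = 2*C² + 27 = 27 + 2*C²)
W(V, J) = I*√71 (W(V, J) = √(-71) = I*√71)
I(v) = 12 - 9*v (I(v) = -9*v + 12 = 12 - 9*v)
W(304, c(-26)) - I(57) = I*√71 - (12 - 9*57) = I*√71 - (12 - 513) = I*√71 - 1*(-501) = I*√71 + 501 = 501 + I*√71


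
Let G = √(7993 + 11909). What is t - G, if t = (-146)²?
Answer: 21316 - √19902 ≈ 21175.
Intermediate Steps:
t = 21316
G = √19902 ≈ 141.07
t - G = 21316 - √19902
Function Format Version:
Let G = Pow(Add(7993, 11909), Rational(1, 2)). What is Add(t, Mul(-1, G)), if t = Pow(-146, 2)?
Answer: Add(21316, Mul(-1, Pow(19902, Rational(1, 2)))) ≈ 21175.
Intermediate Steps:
t = 21316
G = Pow(19902, Rational(1, 2)) ≈ 141.07
Add(t, Mul(-1, G)) = Add(21316, Mul(-1, Pow(19902, Rational(1, 2))))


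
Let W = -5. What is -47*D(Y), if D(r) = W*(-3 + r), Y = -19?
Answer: -5170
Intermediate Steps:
D(r) = 15 - 5*r (D(r) = -5*(-3 + r) = 15 - 5*r)
-47*D(Y) = -47*(15 - 5*(-19)) = -47*(15 + 95) = -47*110 = -5170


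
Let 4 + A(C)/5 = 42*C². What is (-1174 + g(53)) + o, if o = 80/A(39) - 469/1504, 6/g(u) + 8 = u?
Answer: -846046906033/720543840 ≈ -1174.2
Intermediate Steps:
A(C) = -20 + 210*C² (A(C) = -20 + 5*(42*C²) = -20 + 210*C²)
g(u) = 6/(-8 + u)
o = -14967359/48036256 (o = 80/(-20 + 210*39²) - 469/1504 = 80/(-20 + 210*1521) - 469*1/1504 = 80/(-20 + 319410) - 469/1504 = 80/319390 - 469/1504 = 80*(1/319390) - 469/1504 = 8/31939 - 469/1504 = -14967359/48036256 ≈ -0.31158)
(-1174 + g(53)) + o = (-1174 + 6/(-8 + 53)) - 14967359/48036256 = (-1174 + 6/45) - 14967359/48036256 = (-1174 + 6*(1/45)) - 14967359/48036256 = (-1174 + 2/15) - 14967359/48036256 = -17608/15 - 14967359/48036256 = -846046906033/720543840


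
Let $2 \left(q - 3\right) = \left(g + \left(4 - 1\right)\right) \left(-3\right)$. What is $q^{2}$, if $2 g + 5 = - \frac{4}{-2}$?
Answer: $\frac{9}{16} \approx 0.5625$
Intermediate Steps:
$g = - \frac{3}{2}$ ($g = - \frac{5}{2} + \frac{\left(-4\right) \frac{1}{-2}}{2} = - \frac{5}{2} + \frac{\left(-4\right) \left(- \frac{1}{2}\right)}{2} = - \frac{5}{2} + \frac{1}{2} \cdot 2 = - \frac{5}{2} + 1 = - \frac{3}{2} \approx -1.5$)
$q = \frac{3}{4}$ ($q = 3 + \frac{\left(- \frac{3}{2} + \left(4 - 1\right)\right) \left(-3\right)}{2} = 3 + \frac{\left(- \frac{3}{2} + 3\right) \left(-3\right)}{2} = 3 + \frac{\frac{3}{2} \left(-3\right)}{2} = 3 + \frac{1}{2} \left(- \frac{9}{2}\right) = 3 - \frac{9}{4} = \frac{3}{4} \approx 0.75$)
$q^{2} = \left(\frac{3}{4}\right)^{2} = \frac{9}{16}$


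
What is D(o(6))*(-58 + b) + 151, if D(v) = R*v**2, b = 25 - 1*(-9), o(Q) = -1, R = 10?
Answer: -89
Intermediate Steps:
b = 34 (b = 25 + 9 = 34)
D(v) = 10*v**2
D(o(6))*(-58 + b) + 151 = (10*(-1)**2)*(-58 + 34) + 151 = (10*1)*(-24) + 151 = 10*(-24) + 151 = -240 + 151 = -89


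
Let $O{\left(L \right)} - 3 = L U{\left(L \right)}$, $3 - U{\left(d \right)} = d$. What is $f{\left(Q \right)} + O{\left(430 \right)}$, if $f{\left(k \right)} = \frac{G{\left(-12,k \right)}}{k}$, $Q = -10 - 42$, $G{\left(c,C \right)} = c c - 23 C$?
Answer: $- \frac{2387226}{13} \approx -1.8363 \cdot 10^{5}$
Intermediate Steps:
$G{\left(c,C \right)} = c^{2} - 23 C$
$U{\left(d \right)} = 3 - d$
$O{\left(L \right)} = 3 + L \left(3 - L\right)$
$Q = -52$ ($Q = -10 - 42 = -52$)
$f{\left(k \right)} = \frac{144 - 23 k}{k}$ ($f{\left(k \right)} = \frac{\left(-12\right)^{2} - 23 k}{k} = \frac{144 - 23 k}{k}$)
$f{\left(Q \right)} + O{\left(430 \right)} = \left(-23 + \frac{144}{-52}\right) + \left(3 - 430 \left(-3 + 430\right)\right) = \left(-23 + 144 \left(- \frac{1}{52}\right)\right) + \left(3 - 430 \cdot 427\right) = \left(-23 - \frac{36}{13}\right) + \left(3 - 183610\right) = - \frac{335}{13} - 183607 = - \frac{2387226}{13}$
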